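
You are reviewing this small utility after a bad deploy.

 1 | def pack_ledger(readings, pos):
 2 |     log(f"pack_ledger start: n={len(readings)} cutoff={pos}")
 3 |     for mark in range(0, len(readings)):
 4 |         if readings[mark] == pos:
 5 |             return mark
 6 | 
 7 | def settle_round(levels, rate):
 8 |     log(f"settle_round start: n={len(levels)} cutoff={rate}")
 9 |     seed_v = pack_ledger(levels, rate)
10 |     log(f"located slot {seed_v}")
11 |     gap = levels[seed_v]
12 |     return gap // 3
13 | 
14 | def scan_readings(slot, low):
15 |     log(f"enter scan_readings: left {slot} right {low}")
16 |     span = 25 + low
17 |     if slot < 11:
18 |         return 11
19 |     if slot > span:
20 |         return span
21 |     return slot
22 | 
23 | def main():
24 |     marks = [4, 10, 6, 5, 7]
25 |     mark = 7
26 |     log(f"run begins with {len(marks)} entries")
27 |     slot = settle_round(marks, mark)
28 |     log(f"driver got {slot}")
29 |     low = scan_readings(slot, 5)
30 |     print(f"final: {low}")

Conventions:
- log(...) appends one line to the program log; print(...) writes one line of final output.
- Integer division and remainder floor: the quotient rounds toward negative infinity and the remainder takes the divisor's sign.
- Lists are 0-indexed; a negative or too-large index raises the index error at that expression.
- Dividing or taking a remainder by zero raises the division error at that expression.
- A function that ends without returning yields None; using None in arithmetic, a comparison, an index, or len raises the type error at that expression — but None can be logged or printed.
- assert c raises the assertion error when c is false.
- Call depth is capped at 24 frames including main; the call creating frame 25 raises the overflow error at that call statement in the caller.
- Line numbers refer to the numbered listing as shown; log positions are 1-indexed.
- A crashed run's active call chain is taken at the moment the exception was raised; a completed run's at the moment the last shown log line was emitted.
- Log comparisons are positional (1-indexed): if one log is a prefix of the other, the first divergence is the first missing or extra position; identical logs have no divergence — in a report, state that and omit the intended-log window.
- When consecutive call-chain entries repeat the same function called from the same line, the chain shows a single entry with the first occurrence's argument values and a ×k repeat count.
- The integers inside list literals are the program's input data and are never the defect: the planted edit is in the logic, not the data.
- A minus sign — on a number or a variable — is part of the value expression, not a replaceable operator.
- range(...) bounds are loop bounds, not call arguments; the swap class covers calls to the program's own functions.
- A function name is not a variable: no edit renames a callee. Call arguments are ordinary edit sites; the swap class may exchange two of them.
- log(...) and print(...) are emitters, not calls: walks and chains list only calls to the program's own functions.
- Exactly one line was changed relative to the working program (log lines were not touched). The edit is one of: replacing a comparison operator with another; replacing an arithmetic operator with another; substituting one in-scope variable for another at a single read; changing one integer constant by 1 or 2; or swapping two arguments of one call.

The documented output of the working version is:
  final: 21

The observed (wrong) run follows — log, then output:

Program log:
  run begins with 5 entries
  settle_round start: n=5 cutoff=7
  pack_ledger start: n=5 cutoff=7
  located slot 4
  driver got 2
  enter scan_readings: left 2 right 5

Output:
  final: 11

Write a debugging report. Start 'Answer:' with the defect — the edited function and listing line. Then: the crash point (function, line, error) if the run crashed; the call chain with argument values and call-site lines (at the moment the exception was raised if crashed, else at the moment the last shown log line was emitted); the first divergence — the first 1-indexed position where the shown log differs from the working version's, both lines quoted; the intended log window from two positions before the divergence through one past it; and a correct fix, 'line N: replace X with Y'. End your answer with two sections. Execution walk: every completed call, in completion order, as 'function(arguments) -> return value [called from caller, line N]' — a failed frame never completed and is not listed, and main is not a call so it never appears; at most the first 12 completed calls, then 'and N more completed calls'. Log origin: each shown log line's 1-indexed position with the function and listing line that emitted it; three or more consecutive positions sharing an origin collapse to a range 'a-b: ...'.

Answer: the defect is in settle_round at line 12.
The tell: The log first diverges at position 5: the faulty run prints 'driver got 2' where the working version prints 'driver got 21'.
Call chain: main -> scan_readings(2, 5) (called at line 29).
First divergence: position 5 — shown 'driver got 2', intended 'driver got 21'.
Intended log window:
  3: pack_ledger start: n=5 cutoff=7
  4: located slot 4
  5: driver got 21
  6: enter scan_readings: left 21 right 5
Execution walk:
  pack_ledger([4, 10, 6, 5, 7], 7) -> 4  [called from settle_round, line 9]
  settle_round([4, 10, 6, 5, 7], 7) -> 2  [called from main, line 27]
  scan_readings(2, 5) -> 11  [called from main, line 29]
Log origin:
  1 — main, line 26
  2 — settle_round, line 8
  3 — pack_ledger, line 2
  4 — settle_round, line 10
  5 — main, line 28
  6 — scan_readings, line 15
A correct fix: line 12: replace `//` with `*`.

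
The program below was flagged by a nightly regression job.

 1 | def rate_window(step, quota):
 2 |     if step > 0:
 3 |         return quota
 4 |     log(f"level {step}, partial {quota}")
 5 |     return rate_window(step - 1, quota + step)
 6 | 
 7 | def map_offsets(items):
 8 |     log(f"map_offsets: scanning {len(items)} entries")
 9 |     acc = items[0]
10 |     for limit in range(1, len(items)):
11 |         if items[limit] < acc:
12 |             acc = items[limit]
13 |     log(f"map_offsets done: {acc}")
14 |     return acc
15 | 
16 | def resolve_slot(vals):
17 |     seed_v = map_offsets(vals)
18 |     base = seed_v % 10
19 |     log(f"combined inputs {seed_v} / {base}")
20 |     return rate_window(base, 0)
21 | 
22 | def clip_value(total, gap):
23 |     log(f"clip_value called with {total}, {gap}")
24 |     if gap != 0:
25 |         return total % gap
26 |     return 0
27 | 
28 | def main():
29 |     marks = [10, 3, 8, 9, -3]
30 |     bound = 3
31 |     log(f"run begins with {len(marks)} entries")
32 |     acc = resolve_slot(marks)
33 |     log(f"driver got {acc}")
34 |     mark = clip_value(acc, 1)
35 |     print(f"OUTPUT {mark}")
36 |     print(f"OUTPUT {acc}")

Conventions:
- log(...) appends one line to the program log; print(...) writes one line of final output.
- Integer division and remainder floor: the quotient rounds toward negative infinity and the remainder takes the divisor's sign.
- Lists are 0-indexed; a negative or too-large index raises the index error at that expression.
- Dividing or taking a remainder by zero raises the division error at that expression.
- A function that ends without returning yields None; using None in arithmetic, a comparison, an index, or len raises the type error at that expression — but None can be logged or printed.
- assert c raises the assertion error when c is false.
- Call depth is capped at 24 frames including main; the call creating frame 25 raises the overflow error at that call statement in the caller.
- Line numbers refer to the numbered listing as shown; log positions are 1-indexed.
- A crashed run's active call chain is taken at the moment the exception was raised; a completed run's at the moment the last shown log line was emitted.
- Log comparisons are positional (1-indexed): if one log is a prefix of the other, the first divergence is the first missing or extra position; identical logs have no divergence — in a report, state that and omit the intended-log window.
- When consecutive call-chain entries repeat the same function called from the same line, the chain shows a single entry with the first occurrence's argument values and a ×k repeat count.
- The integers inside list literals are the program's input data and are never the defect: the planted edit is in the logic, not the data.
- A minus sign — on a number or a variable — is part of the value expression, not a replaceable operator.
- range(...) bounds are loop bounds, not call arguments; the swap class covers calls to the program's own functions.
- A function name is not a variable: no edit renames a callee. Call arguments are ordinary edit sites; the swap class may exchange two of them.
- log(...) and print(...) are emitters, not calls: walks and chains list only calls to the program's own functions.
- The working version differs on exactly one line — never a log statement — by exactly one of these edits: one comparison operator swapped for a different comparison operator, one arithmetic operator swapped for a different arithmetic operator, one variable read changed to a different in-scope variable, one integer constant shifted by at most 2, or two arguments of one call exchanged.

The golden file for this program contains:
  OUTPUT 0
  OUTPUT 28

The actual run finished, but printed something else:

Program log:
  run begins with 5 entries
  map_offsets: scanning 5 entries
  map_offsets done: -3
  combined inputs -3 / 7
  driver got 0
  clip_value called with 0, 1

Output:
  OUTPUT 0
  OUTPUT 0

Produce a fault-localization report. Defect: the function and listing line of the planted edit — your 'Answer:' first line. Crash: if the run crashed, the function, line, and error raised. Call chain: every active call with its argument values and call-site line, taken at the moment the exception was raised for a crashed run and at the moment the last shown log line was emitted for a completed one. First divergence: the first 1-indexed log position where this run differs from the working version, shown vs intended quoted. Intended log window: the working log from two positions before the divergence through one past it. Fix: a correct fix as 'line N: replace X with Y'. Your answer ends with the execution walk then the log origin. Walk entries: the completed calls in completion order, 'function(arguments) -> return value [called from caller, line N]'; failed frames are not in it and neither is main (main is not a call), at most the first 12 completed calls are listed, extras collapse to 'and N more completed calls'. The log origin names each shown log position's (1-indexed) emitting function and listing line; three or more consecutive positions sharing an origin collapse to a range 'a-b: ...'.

Answer: the defect is in rate_window at line 2.
Core observation: At log position 5 the runs split — shown 'driver got 0', but the working version logs 'level 7, partial 0'.
Call chain: main -> clip_value(0, 1) (called at line 34).
First divergence: position 5 — shown 'driver got 0', intended 'level 7, partial 0'.
Intended log window:
  3: map_offsets done: -3
  4: combined inputs -3 / 7
  5: level 7, partial 0
  6: level 6, partial 7
Execution walk:
  map_offsets([10, 3, 8, 9, -3]) -> -3  [called from resolve_slot, line 17]
  rate_window(7, 0) -> 0  [called from resolve_slot, line 20]
  resolve_slot([10, 3, 8, 9, -3]) -> 0  [called from main, line 32]
  clip_value(0, 1) -> 0  [called from main, line 34]
Log line origins:
  1: emitted by main (line 31)
  2: emitted by map_offsets (line 8)
  3: emitted by map_offsets (line 13)
  4: emitted by resolve_slot (line 19)
  5: emitted by main (line 33)
  6: emitted by clip_value (line 23)
A correct fix: line 2: replace `>` with `<=`.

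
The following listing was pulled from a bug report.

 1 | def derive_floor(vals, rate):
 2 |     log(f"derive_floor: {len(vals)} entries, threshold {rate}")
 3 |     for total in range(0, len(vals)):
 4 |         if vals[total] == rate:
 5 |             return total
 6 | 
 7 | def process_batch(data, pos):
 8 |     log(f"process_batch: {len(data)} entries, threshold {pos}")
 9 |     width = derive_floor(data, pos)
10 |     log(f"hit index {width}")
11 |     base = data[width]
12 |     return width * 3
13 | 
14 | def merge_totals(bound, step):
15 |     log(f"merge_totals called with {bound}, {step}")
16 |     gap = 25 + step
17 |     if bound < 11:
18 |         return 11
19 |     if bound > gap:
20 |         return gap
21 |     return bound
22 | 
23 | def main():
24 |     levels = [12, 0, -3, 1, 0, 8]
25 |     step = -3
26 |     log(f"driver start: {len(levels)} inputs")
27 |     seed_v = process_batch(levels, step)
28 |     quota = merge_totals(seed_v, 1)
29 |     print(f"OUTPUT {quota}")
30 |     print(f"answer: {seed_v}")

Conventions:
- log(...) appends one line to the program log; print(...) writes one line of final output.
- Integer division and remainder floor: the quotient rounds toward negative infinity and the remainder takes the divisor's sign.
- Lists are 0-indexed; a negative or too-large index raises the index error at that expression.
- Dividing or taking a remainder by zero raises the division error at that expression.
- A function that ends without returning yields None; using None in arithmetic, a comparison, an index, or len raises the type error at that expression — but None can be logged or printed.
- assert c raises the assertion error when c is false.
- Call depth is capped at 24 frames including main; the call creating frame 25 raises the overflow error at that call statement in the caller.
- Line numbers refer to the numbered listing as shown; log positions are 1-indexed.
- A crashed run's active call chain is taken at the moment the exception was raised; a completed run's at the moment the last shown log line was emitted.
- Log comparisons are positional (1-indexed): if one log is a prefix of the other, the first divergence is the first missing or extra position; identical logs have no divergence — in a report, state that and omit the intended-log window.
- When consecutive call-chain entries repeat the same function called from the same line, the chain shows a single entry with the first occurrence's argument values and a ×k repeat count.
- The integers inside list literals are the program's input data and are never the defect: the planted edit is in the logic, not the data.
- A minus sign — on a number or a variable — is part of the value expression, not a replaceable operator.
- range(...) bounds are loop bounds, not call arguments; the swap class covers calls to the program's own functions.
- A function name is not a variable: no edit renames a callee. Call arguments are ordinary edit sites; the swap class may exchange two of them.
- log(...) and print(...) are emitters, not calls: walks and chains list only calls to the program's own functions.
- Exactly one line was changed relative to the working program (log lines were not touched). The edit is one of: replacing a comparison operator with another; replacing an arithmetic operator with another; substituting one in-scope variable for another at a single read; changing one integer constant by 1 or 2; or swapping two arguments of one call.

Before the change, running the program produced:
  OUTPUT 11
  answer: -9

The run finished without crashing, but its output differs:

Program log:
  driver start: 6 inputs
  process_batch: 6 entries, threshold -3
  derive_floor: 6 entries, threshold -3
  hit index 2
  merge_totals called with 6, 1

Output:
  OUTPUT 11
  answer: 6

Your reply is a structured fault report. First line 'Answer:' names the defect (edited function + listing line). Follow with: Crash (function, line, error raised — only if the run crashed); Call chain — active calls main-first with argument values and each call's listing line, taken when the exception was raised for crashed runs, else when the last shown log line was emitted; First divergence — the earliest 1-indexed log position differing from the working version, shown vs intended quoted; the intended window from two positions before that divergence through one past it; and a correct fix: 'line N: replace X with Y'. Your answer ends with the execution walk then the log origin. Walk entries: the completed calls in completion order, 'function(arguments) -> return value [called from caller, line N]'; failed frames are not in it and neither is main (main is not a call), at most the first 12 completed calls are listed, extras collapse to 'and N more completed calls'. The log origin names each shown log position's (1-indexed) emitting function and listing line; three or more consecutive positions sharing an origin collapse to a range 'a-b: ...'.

Answer: the defect is in process_batch at line 12.
The tell: Log line 5 is where behavior first shows: 'merge_totals called with 6, 1' appears instead of 'merge_totals called with -9, 1'.
Call chain: main -> merge_totals(6, 1) (called at line 28).
First divergence: position 5; shown 'merge_totals called with 6, 1' vs intended 'merge_totals called with -9, 1'.
Intended log window:
  3: derive_floor: 6 entries, threshold -3
  4: hit index 2
  5: merge_totals called with -9, 1
Execution walk:
  derive_floor([12, 0, -3, 1, 0, 8], -3) -> 2  [called from process_batch, line 9]
  process_batch([12, 0, -3, 1, 0, 8], -3) -> 6  [called from main, line 27]
  merge_totals(6, 1) -> 11  [called from main, line 28]
Origin of each log line:
  1: logged in main at line 26
  2: logged in process_batch at line 8
  3: logged in derive_floor at line 2
  4: logged in process_batch at line 10
  5: logged in merge_totals at line 15
A correct fix: line 12: replace `width` with `base`.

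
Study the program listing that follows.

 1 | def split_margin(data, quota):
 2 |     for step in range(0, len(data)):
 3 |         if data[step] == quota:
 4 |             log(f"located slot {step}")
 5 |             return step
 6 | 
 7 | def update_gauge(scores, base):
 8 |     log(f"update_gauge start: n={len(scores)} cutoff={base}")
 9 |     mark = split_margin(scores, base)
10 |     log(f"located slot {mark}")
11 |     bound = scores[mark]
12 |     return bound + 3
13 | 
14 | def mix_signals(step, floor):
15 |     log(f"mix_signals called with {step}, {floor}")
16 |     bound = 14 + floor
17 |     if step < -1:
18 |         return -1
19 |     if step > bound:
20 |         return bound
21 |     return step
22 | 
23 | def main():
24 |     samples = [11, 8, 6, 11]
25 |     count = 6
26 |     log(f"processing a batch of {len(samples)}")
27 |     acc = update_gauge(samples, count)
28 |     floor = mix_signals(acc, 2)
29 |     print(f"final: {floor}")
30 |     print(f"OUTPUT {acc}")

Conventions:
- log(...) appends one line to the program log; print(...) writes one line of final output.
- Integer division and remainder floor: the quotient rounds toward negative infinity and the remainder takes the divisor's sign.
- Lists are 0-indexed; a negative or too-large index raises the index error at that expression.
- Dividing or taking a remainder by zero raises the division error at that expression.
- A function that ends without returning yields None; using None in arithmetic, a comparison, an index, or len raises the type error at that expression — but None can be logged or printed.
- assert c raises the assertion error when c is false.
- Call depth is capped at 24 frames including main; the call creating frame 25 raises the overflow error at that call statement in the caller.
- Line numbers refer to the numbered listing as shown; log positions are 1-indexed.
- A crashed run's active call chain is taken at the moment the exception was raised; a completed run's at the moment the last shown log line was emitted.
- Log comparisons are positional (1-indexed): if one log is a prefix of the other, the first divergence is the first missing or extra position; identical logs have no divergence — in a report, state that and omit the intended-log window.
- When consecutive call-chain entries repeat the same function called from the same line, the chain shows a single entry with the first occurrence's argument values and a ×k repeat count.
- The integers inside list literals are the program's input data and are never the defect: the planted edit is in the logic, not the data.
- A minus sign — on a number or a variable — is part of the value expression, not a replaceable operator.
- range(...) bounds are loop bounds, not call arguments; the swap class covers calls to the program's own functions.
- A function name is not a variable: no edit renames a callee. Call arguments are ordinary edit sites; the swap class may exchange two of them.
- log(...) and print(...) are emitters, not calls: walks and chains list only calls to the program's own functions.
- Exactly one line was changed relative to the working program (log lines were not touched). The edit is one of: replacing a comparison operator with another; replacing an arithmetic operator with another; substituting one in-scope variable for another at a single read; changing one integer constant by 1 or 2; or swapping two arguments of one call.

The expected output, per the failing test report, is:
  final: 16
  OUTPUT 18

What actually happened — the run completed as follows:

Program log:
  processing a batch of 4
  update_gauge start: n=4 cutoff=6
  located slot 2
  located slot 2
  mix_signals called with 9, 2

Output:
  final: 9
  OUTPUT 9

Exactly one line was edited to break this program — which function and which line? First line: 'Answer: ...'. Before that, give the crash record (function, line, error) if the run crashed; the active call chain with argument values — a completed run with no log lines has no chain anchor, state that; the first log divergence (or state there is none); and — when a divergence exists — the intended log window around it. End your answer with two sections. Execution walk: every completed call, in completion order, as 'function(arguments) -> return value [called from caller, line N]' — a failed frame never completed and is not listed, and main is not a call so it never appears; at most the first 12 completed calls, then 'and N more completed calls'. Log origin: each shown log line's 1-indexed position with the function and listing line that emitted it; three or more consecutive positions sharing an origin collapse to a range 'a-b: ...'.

Answer: the defect is in update_gauge at line 12.
Core observation: The log first diverges at position 5: the faulty run prints 'mix_signals called with 9, 2' where the working version prints 'mix_signals called with 18, 2'.
Call chain: main -> mix_signals(9, 2) (called at line 28).
First divergence: position 5 — the shown line 'mix_signals called with 9, 2' should read 'mix_signals called with 18, 2'.
Intended log window:
  3: located slot 2
  4: located slot 2
  5: mix_signals called with 18, 2
Execution walk:
  split_margin([11, 8, 6, 11], 6) -> 2  [called from update_gauge, line 9]
  update_gauge([11, 8, 6, 11], 6) -> 9  [called from main, line 27]
  mix_signals(9, 2) -> 9  [called from main, line 28]
Log line origins:
  1 — main, line 26
  2 — update_gauge, line 8
  3 — split_margin, line 4
  4 — update_gauge, line 10
  5 — mix_signals, line 15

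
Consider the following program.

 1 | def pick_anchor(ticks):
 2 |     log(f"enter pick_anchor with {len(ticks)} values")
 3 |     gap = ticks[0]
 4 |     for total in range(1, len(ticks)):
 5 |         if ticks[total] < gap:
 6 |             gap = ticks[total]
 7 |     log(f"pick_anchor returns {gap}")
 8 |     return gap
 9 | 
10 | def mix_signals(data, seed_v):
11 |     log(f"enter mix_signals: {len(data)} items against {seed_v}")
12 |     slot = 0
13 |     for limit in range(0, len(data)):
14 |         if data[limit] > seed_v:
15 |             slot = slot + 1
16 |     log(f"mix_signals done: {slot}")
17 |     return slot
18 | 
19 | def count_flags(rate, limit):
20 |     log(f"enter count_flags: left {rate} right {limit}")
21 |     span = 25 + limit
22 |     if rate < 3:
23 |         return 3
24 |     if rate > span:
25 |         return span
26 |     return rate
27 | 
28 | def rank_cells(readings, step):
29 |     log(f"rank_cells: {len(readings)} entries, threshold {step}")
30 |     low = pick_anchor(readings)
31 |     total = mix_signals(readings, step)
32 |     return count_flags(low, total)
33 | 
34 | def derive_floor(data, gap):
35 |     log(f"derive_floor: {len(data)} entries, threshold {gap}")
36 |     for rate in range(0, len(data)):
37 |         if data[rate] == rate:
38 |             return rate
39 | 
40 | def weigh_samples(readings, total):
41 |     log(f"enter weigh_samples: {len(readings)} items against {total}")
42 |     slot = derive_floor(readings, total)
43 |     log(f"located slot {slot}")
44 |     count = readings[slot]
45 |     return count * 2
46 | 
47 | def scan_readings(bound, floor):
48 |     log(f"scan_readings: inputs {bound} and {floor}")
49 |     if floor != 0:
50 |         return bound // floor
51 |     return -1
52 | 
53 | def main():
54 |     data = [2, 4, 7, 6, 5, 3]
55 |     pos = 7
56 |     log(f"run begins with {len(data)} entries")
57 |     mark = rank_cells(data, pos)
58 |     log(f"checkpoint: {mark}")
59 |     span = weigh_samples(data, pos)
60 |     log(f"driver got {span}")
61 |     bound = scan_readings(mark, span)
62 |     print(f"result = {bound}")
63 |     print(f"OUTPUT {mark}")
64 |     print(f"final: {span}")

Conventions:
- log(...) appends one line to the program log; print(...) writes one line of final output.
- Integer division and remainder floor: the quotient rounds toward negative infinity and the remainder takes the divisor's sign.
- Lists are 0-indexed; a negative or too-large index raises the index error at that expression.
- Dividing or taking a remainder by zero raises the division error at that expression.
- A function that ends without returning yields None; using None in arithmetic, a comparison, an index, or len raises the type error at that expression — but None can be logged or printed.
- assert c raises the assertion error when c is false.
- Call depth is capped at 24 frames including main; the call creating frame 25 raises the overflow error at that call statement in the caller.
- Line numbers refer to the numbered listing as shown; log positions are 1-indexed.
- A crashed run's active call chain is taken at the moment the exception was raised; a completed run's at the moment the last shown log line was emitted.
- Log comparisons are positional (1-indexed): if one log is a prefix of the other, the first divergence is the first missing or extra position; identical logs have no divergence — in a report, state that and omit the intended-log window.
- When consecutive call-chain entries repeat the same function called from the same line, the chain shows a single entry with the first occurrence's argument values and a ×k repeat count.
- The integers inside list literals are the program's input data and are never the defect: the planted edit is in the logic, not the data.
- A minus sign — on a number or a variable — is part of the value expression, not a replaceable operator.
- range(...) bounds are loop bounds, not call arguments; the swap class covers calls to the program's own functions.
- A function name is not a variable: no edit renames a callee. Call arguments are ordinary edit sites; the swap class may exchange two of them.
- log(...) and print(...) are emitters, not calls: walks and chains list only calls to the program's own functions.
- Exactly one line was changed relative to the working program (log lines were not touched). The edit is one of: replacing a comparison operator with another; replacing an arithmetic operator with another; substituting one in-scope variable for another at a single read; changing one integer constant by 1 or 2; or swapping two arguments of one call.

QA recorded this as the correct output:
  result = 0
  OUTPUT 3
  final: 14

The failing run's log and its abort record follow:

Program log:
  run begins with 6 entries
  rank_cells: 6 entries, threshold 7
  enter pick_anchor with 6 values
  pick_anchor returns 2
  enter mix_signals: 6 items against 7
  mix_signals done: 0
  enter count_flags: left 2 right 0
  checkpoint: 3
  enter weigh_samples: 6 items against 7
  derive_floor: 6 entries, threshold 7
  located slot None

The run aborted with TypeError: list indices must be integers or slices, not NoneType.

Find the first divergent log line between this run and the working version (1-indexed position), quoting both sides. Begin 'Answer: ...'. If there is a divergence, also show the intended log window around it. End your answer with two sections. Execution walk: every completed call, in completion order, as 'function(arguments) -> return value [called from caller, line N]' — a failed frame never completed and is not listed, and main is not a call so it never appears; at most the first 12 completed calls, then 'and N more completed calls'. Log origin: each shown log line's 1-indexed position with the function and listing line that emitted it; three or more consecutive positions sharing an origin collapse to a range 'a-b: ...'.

Answer: position 11 — shown 'located slot None', intended 'located slot 2'.
Intended log window:
  9: enter weigh_samples: 6 items against 7
  10: derive_floor: 6 entries, threshold 7
  11: located slot 2
  12: driver got 14
Execution walk:
  pick_anchor([2, 4, 7, 6, 5, 3]) -> 2  [called from rank_cells, line 30]
  mix_signals([2, 4, 7, 6, 5, 3], 7) -> 0  [called from rank_cells, line 31]
  count_flags(2, 0) -> 3  [called from rank_cells, line 32]
  rank_cells([2, 4, 7, 6, 5, 3], 7) -> 3  [called from main, line 57]
  derive_floor([2, 4, 7, 6, 5, 3], 7) -> None  [called from weigh_samples, line 42]
Origin of each log line:
  1: logged in main at line 56
  2: logged in rank_cells at line 29
  3: logged in pick_anchor at line 2
  4: logged in pick_anchor at line 7
  5: logged in mix_signals at line 11
  6: logged in mix_signals at line 16
  7: logged in count_flags at line 20
  8: logged in main at line 58
  9: logged in weigh_samples at line 41
  10: logged in derive_floor at line 35
  11: logged in weigh_samples at line 43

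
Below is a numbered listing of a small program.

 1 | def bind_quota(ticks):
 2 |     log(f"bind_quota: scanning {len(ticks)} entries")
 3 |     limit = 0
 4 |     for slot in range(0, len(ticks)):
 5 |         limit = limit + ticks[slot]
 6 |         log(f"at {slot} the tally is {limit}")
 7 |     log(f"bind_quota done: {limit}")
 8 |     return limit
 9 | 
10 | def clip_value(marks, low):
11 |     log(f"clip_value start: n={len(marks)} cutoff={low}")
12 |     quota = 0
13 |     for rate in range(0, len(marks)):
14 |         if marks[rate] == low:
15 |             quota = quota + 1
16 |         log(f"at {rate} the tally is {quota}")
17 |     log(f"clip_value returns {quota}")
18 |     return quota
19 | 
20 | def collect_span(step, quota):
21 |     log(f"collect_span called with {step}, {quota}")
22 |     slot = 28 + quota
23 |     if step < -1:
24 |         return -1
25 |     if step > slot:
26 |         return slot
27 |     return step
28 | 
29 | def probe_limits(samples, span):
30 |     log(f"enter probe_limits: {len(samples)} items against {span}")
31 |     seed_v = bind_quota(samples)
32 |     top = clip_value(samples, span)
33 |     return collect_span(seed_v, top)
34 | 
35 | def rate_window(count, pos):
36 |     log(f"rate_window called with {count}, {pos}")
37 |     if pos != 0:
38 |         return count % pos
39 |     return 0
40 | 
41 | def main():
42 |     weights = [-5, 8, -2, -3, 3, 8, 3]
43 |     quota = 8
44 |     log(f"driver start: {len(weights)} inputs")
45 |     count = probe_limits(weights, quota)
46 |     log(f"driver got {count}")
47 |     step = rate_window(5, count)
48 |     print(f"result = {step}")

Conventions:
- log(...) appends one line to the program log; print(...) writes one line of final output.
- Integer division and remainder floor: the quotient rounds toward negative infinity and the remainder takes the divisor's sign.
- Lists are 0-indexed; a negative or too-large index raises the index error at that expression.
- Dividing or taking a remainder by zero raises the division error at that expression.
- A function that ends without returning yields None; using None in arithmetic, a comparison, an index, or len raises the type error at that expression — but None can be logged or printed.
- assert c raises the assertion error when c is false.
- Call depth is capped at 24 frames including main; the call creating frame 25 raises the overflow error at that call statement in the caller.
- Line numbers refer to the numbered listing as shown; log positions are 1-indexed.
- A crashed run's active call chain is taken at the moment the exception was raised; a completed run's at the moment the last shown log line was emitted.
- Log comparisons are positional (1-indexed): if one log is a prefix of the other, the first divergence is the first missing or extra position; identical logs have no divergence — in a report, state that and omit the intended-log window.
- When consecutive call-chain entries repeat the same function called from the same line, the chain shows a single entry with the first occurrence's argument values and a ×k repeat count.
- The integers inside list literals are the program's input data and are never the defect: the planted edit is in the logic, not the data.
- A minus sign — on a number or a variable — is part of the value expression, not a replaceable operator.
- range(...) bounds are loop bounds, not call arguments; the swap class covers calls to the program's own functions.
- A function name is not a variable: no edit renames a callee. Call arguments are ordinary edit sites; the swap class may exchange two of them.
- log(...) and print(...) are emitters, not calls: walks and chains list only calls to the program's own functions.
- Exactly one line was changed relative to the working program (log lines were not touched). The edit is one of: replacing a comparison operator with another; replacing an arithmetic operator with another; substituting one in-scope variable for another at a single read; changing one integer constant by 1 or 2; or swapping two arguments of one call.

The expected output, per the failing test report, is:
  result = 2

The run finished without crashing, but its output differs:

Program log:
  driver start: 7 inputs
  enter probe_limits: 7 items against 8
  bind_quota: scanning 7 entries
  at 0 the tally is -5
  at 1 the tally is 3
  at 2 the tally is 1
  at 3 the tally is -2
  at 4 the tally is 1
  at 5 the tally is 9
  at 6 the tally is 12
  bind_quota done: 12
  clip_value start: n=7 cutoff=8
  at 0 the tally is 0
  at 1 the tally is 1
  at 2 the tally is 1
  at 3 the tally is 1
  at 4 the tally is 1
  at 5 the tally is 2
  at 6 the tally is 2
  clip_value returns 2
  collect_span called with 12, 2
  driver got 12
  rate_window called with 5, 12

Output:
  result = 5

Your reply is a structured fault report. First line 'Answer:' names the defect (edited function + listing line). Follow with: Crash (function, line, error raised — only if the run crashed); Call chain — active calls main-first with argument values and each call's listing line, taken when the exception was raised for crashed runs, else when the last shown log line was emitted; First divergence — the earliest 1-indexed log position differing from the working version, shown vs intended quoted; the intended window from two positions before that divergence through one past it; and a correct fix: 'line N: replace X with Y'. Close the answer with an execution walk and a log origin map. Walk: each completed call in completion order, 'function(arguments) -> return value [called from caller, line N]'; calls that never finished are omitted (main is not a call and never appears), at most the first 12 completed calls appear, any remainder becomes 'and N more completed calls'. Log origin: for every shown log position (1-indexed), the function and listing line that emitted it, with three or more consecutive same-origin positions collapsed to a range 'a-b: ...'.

Answer: the defect is in main at line 47.
Key observation: The log first diverges at position 23: the faulty run prints 'rate_window called with 5, 12' where the working version prints 'rate_window called with 12, 5'.
Call chain: main -> rate_window(5, 12) (called at line 47).
First divergence: position 23 — shown 'rate_window called with 5, 12', intended 'rate_window called with 12, 5'.
Intended log window:
  21: collect_span called with 12, 2
  22: driver got 12
  23: rate_window called with 12, 5
Execution walk:
  bind_quota([-5, 8, -2, -3, 3, 8, 3]) -> 12  [called from probe_limits, line 31]
  clip_value([-5, 8, -2, -3, 3, 8, 3], 8) -> 2  [called from probe_limits, line 32]
  collect_span(12, 2) -> 12  [called from probe_limits, line 33]
  probe_limits([-5, 8, -2, -3, 3, 8, 3], 8) -> 12  [called from main, line 45]
  rate_window(5, 12) -> 5  [called from main, line 47]
Log origin:
  1: logged in main at line 44
  2: logged in probe_limits at line 30
  3: logged in bind_quota at line 2
  4-10: logged in bind_quota at line 6
  11: logged in bind_quota at line 7
  12: logged in clip_value at line 11
  13-19: logged in clip_value at line 16
  20: logged in clip_value at line 17
  21: logged in collect_span at line 21
  22: logged in main at line 46
  23: logged in rate_window at line 36
A correct fix: line 47: replace `rate_window(5, count)` with `rate_window(count, 5)`.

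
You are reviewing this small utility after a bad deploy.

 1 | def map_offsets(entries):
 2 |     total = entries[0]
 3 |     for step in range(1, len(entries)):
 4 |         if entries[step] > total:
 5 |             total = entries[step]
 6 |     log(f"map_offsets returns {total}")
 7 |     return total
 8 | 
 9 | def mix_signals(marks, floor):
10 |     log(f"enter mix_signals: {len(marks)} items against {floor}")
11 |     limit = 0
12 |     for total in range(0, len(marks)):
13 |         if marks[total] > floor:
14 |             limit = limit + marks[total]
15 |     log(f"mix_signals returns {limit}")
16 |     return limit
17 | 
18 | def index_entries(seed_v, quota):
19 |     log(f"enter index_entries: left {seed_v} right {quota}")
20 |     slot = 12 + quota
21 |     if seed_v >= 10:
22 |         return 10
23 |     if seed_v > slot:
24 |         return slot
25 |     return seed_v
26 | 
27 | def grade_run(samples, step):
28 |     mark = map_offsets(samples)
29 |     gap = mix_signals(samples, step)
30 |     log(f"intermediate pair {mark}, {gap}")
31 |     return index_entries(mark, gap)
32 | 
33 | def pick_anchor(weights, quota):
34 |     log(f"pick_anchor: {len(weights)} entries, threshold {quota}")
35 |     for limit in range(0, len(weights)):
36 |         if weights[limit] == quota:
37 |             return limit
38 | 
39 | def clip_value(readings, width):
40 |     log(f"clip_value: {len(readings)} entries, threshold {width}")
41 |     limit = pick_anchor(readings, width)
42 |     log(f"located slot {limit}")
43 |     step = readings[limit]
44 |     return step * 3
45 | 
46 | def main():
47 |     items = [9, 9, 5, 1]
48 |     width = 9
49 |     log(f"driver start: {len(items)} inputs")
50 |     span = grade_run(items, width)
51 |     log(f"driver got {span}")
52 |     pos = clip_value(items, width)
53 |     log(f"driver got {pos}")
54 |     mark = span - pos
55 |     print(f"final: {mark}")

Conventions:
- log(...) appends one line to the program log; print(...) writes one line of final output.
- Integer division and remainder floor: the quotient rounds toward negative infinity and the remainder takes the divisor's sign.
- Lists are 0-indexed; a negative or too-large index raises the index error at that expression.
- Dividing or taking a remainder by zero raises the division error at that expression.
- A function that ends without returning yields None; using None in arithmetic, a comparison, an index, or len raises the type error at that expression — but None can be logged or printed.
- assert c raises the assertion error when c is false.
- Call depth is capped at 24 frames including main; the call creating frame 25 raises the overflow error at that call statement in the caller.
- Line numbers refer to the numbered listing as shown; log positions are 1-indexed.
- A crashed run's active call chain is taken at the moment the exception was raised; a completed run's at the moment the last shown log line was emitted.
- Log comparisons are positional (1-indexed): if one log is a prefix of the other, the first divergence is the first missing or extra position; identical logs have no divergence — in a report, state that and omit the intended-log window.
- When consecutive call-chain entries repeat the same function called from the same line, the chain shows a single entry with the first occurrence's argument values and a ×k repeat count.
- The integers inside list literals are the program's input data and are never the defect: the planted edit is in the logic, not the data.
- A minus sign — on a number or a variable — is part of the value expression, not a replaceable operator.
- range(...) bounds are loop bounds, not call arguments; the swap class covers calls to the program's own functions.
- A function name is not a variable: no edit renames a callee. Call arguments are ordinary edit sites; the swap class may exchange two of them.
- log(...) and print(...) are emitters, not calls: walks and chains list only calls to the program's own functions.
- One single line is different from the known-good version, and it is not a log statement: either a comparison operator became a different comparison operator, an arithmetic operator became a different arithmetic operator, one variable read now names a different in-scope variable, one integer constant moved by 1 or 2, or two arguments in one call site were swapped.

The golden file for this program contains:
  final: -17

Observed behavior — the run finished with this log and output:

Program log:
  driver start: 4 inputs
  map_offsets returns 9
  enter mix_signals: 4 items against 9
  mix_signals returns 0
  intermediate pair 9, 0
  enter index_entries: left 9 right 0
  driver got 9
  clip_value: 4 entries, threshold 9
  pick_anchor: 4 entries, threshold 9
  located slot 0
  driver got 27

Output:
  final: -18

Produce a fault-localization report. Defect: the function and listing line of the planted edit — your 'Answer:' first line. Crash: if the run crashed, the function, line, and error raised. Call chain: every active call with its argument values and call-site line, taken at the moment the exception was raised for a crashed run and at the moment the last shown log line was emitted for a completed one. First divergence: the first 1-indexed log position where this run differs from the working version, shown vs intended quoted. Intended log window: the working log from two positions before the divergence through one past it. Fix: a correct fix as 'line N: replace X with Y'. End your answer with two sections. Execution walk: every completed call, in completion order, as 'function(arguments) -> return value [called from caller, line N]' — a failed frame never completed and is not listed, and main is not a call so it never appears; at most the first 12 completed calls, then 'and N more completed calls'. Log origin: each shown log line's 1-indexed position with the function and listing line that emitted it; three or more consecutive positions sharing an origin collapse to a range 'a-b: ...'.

Answer: the defect is in index_entries at line 21.
The tell: The earliest visible damage is log position 7 — 'driver got 9' rather than the intended 'driver got 10'.
Call chain: main.
First divergence: position 7; shown 'driver got 9' vs intended 'driver got 10'.
Intended log window:
  5: intermediate pair 9, 0
  6: enter index_entries: left 9 right 0
  7: driver got 10
  8: clip_value: 4 entries, threshold 9
Execution walk:
  map_offsets([9, 9, 5, 1]) -> 9  [called from grade_run, line 28]
  mix_signals([9, 9, 5, 1], 9) -> 0  [called from grade_run, line 29]
  index_entries(9, 0) -> 9  [called from grade_run, line 31]
  grade_run([9, 9, 5, 1], 9) -> 9  [called from main, line 50]
  pick_anchor([9, 9, 5, 1], 9) -> 0  [called from clip_value, line 41]
  clip_value([9, 9, 5, 1], 9) -> 27  [called from main, line 52]
Log origins:
  1: emitted by main (line 49)
  2: emitted by map_offsets (line 6)
  3: emitted by mix_signals (line 10)
  4: emitted by mix_signals (line 15)
  5: emitted by grade_run (line 30)
  6: emitted by index_entries (line 19)
  7: emitted by main (line 51)
  8: emitted by clip_value (line 40)
  9: emitted by pick_anchor (line 34)
  10: emitted by clip_value (line 42)
  11: emitted by main (line 53)
A correct fix: line 21: replace `>=` with `<`.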